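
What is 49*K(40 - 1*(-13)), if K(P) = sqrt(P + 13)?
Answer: 49*sqrt(66) ≈ 398.08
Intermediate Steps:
K(P) = sqrt(13 + P)
49*K(40 - 1*(-13)) = 49*sqrt(13 + (40 - 1*(-13))) = 49*sqrt(13 + (40 + 13)) = 49*sqrt(13 + 53) = 49*sqrt(66)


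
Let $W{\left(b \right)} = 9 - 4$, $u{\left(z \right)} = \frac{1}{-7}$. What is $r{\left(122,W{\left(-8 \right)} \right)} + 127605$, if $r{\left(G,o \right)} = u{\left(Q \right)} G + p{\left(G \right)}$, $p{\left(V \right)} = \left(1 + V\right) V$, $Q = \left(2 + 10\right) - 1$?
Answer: $\frac{998155}{7} \approx 1.4259 \cdot 10^{5}$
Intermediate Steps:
$Q = 11$ ($Q = 12 - 1 = 11$)
$u{\left(z \right)} = - \frac{1}{7}$
$W{\left(b \right)} = 5$
$p{\left(V \right)} = V \left(1 + V\right)$
$r{\left(G,o \right)} = - \frac{G}{7} + G \left(1 + G\right)$
$r{\left(122,W{\left(-8 \right)} \right)} + 127605 = \frac{1}{7} \cdot 122 \left(6 + 7 \cdot 122\right) + 127605 = \frac{1}{7} \cdot 122 \left(6 + 854\right) + 127605 = \frac{1}{7} \cdot 122 \cdot 860 + 127605 = \frac{104920}{7} + 127605 = \frac{998155}{7}$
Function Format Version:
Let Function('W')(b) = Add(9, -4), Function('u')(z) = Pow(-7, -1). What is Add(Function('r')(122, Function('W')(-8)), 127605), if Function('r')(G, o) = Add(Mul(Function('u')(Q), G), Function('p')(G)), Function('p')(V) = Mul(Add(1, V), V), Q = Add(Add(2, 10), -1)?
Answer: Rational(998155, 7) ≈ 1.4259e+5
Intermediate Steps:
Q = 11 (Q = Add(12, -1) = 11)
Function('u')(z) = Rational(-1, 7)
Function('W')(b) = 5
Function('p')(V) = Mul(V, Add(1, V))
Function('r')(G, o) = Add(Mul(Rational(-1, 7), G), Mul(G, Add(1, G)))
Add(Function('r')(122, Function('W')(-8)), 127605) = Add(Mul(Rational(1, 7), 122, Add(6, Mul(7, 122))), 127605) = Add(Mul(Rational(1, 7), 122, Add(6, 854)), 127605) = Add(Mul(Rational(1, 7), 122, 860), 127605) = Add(Rational(104920, 7), 127605) = Rational(998155, 7)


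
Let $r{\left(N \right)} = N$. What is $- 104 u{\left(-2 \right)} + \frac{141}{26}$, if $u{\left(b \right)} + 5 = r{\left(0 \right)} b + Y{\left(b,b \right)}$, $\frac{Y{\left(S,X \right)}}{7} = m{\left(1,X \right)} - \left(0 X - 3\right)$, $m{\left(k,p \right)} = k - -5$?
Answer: $- \frac{156691}{26} \approx -6026.6$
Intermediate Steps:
$m{\left(k,p \right)} = 5 + k$ ($m{\left(k,p \right)} = k + 5 = 5 + k$)
$Y{\left(S,X \right)} = 63$ ($Y{\left(S,X \right)} = 7 \left(\left(5 + 1\right) - \left(0 X - 3\right)\right) = 7 \left(6 - \left(0 - 3\right)\right) = 7 \left(6 - -3\right) = 7 \left(6 + 3\right) = 7 \cdot 9 = 63$)
$u{\left(b \right)} = 58$ ($u{\left(b \right)} = -5 + \left(0 b + 63\right) = -5 + \left(0 + 63\right) = -5 + 63 = 58$)
$- 104 u{\left(-2 \right)} + \frac{141}{26} = \left(-104\right) 58 + \frac{141}{26} = -6032 + 141 \cdot \frac{1}{26} = -6032 + \frac{141}{26} = - \frac{156691}{26}$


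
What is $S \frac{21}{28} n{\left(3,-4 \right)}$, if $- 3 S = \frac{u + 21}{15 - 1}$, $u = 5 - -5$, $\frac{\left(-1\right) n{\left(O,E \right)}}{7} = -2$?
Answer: $- \frac{31}{4} \approx -7.75$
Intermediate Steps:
$n{\left(O,E \right)} = 14$ ($n{\left(O,E \right)} = \left(-7\right) \left(-2\right) = 14$)
$u = 10$ ($u = 5 + 5 = 10$)
$S = - \frac{31}{42}$ ($S = - \frac{\left(10 + 21\right) \frac{1}{15 - 1}}{3} = - \frac{31 \cdot \frac{1}{14}}{3} = \left(- \frac{1}{3}\right) \frac{31}{14} = - \frac{31}{42} \approx -0.7381$)
$S \frac{21}{28} n{\left(3,-4 \right)} = - \frac{31 \cdot \frac{21}{28}}{42} \cdot 14 = - \frac{31 \cdot 21 \cdot \frac{1}{28}}{42} \cdot 14 = \left(- \frac{31}{42}\right) \frac{3}{4} \cdot 14 = \left(- \frac{31}{56}\right) 14 = - \frac{31}{4}$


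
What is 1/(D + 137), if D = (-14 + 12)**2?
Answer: 1/141 ≈ 0.0070922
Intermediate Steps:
D = 4 (D = (-2)**2 = 4)
1/(D + 137) = 1/(4 + 137) = 1/141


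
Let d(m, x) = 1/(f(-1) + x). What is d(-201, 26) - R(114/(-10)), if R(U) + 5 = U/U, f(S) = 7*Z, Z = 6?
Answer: 273/68 ≈ 4.0147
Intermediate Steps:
f(S) = 42 (f(S) = 7*6 = 42)
d(m, x) = 1/(42 + x)
R(U) = -4 (R(U) = -5 + U/U = -5 + 1 = -4)
d(-201, 26) - R(114/(-10)) = 1/(42 + 26) - 1*(-4) = 1/68 + 4 = 273/68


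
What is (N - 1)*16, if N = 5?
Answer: 64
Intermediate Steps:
(N - 1)*16 = (5 - 1)*16 = 4*16 = 64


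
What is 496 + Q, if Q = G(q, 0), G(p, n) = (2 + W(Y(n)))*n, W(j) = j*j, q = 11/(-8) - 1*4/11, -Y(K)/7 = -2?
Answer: 496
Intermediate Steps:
Y(K) = 14 (Y(K) = -7*(-2) = 14)
q = -153/88 (q = 11*(-1/8) - 4*1/11 = -11/8 - 4/11 = -153/88 ≈ -1.7386)
W(j) = j**2
G(p, n) = 198*n (G(p, n) = (2 + 14**2)*n = (2 + 196)*n = 198*n)
Q = 0 (Q = 198*0 = 0)
496 + Q = 496 + 0 = 496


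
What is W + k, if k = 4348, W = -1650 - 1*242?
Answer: 2456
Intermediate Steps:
W = -1892 (W = -1650 - 242 = -1892)
W + k = -1892 + 4348 = 2456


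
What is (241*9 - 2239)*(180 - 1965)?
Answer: 124950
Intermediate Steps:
(241*9 - 2239)*(180 - 1965) = (2169 - 2239)*(-1785) = -70*(-1785) = 124950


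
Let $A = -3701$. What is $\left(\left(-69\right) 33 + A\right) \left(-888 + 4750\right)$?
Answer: $-23087036$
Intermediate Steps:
$\left(\left(-69\right) 33 + A\right) \left(-888 + 4750\right) = \left(\left(-69\right) 33 - 3701\right) \left(-888 + 4750\right) = \left(-2277 - 3701\right) 3862 = \left(-5978\right) 3862 = -23087036$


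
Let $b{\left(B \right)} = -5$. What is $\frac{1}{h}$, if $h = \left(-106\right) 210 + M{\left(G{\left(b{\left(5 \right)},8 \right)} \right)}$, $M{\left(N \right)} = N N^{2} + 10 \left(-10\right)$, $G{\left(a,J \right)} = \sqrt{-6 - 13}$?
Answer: $\frac{i}{- 22360 i + 19 \sqrt{19}} \approx -4.4722 \cdot 10^{-5} + 1.6565 \cdot 10^{-7} i$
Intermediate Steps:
$G{\left(a,J \right)} = i \sqrt{19}$ ($G{\left(a,J \right)} = \sqrt{-19} = i \sqrt{19}$)
$M{\left(N \right)} = -100 + N^{3}$ ($M{\left(N \right)} = N^{3} - 100 = -100 + N^{3}$)
$h = -22360 - 19 i \sqrt{19}$ ($h = \left(-106\right) 210 - \left(100 - \left(i \sqrt{19}\right)^{3}\right) = -22260 - \left(100 + 19 i \sqrt{19}\right) = -22360 - 19 i \sqrt{19} \approx -22360.0 - 82.819 i$)
$\frac{1}{h} = \frac{1}{-22360 - 19 i \sqrt{19}}$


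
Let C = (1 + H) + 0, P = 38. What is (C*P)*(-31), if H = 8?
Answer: -10602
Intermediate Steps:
C = 9 (C = (1 + 8) + 0 = 9 + 0 = 9)
(C*P)*(-31) = (9*38)*(-31) = 342*(-31) = -10602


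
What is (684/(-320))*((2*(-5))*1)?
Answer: 171/8 ≈ 21.375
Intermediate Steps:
(684/(-320))*((2*(-5))*1) = (684*(-1/320))*(-10*1) = -171/80*(-10) = 171/8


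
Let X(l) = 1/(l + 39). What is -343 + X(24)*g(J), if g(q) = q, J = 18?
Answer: -2399/7 ≈ -342.71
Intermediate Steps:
X(l) = 1/(39 + l)
-343 + X(24)*g(J) = -343 + 18/(39 + 24) = -343 + 18/63 = -343 + (1/63)*18 = -343 + 2/7 = -2399/7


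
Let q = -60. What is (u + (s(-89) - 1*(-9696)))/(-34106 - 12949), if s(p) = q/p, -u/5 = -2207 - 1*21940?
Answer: -3869473/1395965 ≈ -2.7719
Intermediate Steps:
u = 120735 (u = -5*(-2207 - 1*21940) = -5*(-2207 - 21940) = -5*(-24147) = 120735)
s(p) = -60/p
(u + (s(-89) - 1*(-9696)))/(-34106 - 12949) = (120735 + (-60/(-89) - 1*(-9696)))/(-34106 - 12949) = (120735 + (-60*(-1/89) + 9696))/(-47055) = (120735 + (60/89 + 9696))*(-1/47055) = (120735 + 863004/89)*(-1/47055) = (11608419/89)*(-1/47055) = -3869473/1395965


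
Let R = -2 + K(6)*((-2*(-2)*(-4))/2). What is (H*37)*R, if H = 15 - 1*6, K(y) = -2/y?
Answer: 222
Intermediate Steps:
H = 9 (H = 15 - 6 = 9)
R = 2/3 (R = -2 + (-2/6)*((-2*(-2)*(-4))/2) = -2 + (-2*1/6)*((4*(-4))*(1/2)) = -2 - (-16)/(3*2) = -2 - 1/3*(-8) = -2 + 8/3 = 2/3 ≈ 0.66667)
(H*37)*R = (9*37)*(2/3) = 333*(2/3) = 222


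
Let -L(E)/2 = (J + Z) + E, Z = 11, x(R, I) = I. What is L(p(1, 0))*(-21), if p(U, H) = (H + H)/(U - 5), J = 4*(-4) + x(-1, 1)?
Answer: -168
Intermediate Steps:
J = -15 (J = 4*(-4) + 1 = -16 + 1 = -15)
p(U, H) = 2*H/(-5 + U) (p(U, H) = (2*H)/(-5 + U) = 2*H/(-5 + U))
L(E) = 8 - 2*E (L(E) = -2*((-15 + 11) + E) = -2*(-4 + E) = 8 - 2*E)
L(p(1, 0))*(-21) = (8 - 4*0/(-5 + 1))*(-21) = (8 - 4*0/(-4))*(-21) = (8 - 4*0*(-1)/4)*(-21) = (8 - 2*0)*(-21) = (8 + 0)*(-21) = 8*(-21) = -168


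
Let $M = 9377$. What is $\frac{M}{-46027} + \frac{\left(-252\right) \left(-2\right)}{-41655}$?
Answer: $- \frac{137932181}{639084895} \approx -0.21583$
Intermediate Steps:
$\frac{M}{-46027} + \frac{\left(-252\right) \left(-2\right)}{-41655} = \frac{9377}{-46027} + \frac{\left(-252\right) \left(-2\right)}{-41655} = 9377 \left(- \frac{1}{46027}\right) + 504 \left(- \frac{1}{41655}\right) = - \frac{9377}{46027} - \frac{168}{13885} = - \frac{137932181}{639084895}$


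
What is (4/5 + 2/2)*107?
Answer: 963/5 ≈ 192.60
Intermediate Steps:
(4/5 + 2/2)*107 = (4*(1/5) + 2*(1/2))*107 = (4/5 + 1)*107 = (9/5)*107 = 963/5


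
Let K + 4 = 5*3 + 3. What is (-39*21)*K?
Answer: -11466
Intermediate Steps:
K = 14 (K = -4 + (5*3 + 3) = -4 + (15 + 3) = -4 + 18 = 14)
(-39*21)*K = -39*21*14 = -819*14 = -11466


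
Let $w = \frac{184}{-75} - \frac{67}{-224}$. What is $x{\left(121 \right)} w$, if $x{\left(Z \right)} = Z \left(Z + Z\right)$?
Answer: $- \frac{529872431}{8400} \approx -63080.0$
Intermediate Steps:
$x{\left(Z \right)} = 2 Z^{2}$ ($x{\left(Z \right)} = Z 2 Z = 2 Z^{2}$)
$w = - \frac{36191}{16800}$ ($w = 184 \left(- \frac{1}{75}\right) - - \frac{67}{224} = - \frac{184}{75} + \frac{67}{224} = - \frac{36191}{16800} \approx -2.1542$)
$x{\left(121 \right)} w = 2 \cdot 121^{2} \left(- \frac{36191}{16800}\right) = 2 \cdot 14641 \left(- \frac{36191}{16800}\right) = 29282 \left(- \frac{36191}{16800}\right) = - \frac{529872431}{8400}$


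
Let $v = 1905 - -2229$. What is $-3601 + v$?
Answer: $533$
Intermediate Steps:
$v = 4134$ ($v = 1905 + 2229 = 4134$)
$-3601 + v = -3601 + 4134 = 533$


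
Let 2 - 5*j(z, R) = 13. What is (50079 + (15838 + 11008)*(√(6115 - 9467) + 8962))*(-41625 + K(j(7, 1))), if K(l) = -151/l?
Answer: -10000286703520 - 24543687040*I*√838/11 ≈ -1.0e+13 - 6.4591e+10*I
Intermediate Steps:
j(z, R) = -11/5 (j(z, R) = ⅖ - ⅕*13 = ⅖ - 13/5 = -11/5)
(50079 + (15838 + 11008)*(√(6115 - 9467) + 8962))*(-41625 + K(j(7, 1))) = (50079 + (15838 + 11008)*(√(6115 - 9467) + 8962))*(-41625 - 151/(-11/5)) = (50079 + 26846*(√(-3352) + 8962))*(-41625 - 151*(-5/11)) = (50079 + 26846*(2*I*√838 + 8962))*(-41625 + 755/11) = (50079 + 26846*(8962 + 2*I*√838))*(-457120/11) = (50079 + (240593852 + 53692*I*√838))*(-457120/11) = (240643931 + 53692*I*√838)*(-457120/11) = -10000286703520 - 24543687040*I*√838/11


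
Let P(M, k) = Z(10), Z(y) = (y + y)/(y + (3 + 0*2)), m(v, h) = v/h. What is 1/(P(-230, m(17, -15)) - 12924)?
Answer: -13/167992 ≈ -7.7385e-5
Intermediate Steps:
Z(y) = 2*y/(3 + y) (Z(y) = (2*y)/(y + (3 + 0)) = (2*y)/(y + 3) = (2*y)/(3 + y) = 2*y/(3 + y))
P(M, k) = 20/13 (P(M, k) = 2*10/(3 + 10) = 2*10/13 = 2*10*(1/13) = 20/13)
1/(P(-230, m(17, -15)) - 12924) = 1/(20/13 - 12924) = 1/(-167992/13) = -13/167992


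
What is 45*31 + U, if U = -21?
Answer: 1374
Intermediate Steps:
45*31 + U = 45*31 - 21 = 1395 - 21 = 1374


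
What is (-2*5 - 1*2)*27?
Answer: -324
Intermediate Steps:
(-2*5 - 1*2)*27 = (-10 - 2)*27 = -12*27 = -324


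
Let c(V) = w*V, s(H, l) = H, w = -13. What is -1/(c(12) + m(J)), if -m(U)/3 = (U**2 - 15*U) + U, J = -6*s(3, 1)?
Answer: 1/1884 ≈ 0.00053079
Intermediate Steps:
J = -18 (J = -6*3 = -18)
m(U) = -3*U**2 + 42*U (m(U) = -3*((U**2 - 15*U) + U) = -3*(U**2 - 14*U) = -3*U**2 + 42*U)
c(V) = -13*V
-1/(c(12) + m(J)) = -1/(-13*12 + 3*(-18)*(14 - 1*(-18))) = -1/(-156 + 3*(-18)*(14 + 18)) = -1/(-156 + 3*(-18)*32) = -1/(-156 - 1728) = -1/(-1884) = -1*(-1/1884) = 1/1884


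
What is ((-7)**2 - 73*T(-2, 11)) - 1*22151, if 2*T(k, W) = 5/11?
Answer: -486609/22 ≈ -22119.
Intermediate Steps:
T(k, W) = 5/22 (T(k, W) = (5/11)/2 = (5*(1/11))/2 = (1/2)*(5/11) = 5/22)
((-7)**2 - 73*T(-2, 11)) - 1*22151 = ((-7)**2 - 73*5/22) - 1*22151 = (49 - 365/22) - 22151 = 713/22 - 22151 = -486609/22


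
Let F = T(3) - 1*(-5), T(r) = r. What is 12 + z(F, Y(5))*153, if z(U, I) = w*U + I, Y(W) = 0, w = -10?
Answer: -12228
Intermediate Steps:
F = 8 (F = 3 - 1*(-5) = 3 + 5 = 8)
z(U, I) = I - 10*U (z(U, I) = -10*U + I = I - 10*U)
12 + z(F, Y(5))*153 = 12 + (0 - 10*8)*153 = 12 + (0 - 80)*153 = 12 - 80*153 = 12 - 12240 = -12228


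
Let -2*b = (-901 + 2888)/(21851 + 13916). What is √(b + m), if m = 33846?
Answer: √173193669739918/71534 ≈ 183.97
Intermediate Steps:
b = -1987/71534 (b = -(-901 + 2888)/(2*(21851 + 13916)) = -1987/(2*35767) = -½*1987/35767 = -1987/71534 ≈ -0.027777)
√(b + m) = √(-1987/71534 + 33846) = √(2421137777/71534) = √173193669739918/71534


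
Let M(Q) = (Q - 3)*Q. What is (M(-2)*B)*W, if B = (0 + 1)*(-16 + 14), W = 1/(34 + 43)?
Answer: -20/77 ≈ -0.25974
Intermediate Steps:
M(Q) = Q*(-3 + Q) (M(Q) = (-3 + Q)*Q = Q*(-3 + Q))
W = 1/77 ≈ 0.012987
B = -2 (B = 1*(-2) = -2)
(M(-2)*B)*W = (-2*(-3 - 2)*(-2))*(1/77) = (-2*(-5)*(-2))*(1/77) = (10*(-2))*(1/77) = -20*1/77 = -20/77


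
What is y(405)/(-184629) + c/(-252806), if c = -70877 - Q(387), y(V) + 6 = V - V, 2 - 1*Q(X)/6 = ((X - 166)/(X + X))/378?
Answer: 212759677903315/758660634603396 ≈ 0.28044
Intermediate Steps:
Q(X) = 12 - (-166 + X)/(126*X) (Q(X) = 12 - 6*(X - 166)/(X + X)/378 = 12 - 6*(-166 + X)/((2*X))/378 = 12 - 6*(-166 + X)*(1/(2*X))/378 = 12 - 6*(-166 + X)/(2*X)/378 = 12 - (-166 + X)/(126*X))
y(V) = -6 (y(V) = -6 + (V - V) = -6 + 0 = -6)
c = -3456689197/48762 (c = -70877 - (166 + 1511*387)/(126*387) = -70877 - (166 + 584757)/(126*387) = -70877 - 584923/(126*387) = -70877 - 1*584923/48762 = -70877 - 584923/48762 = -3456689197/48762 ≈ -70889.)
y(405)/(-184629) + c/(-252806) = -6/(-184629) - 3456689197/48762/(-252806) = -6*(-1/184629) - 3456689197/48762*(-1/252806) = 2/61543 + 3456689197/12327326172 = 212759677903315/758660634603396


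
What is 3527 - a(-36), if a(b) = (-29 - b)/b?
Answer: 126979/36 ≈ 3527.2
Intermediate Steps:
a(b) = (-29 - b)/b
3527 - a(-36) = 3527 - (-29 - 1*(-36))/(-36) = 3527 - (-1)*(-29 + 36)/36 = 3527 - (-1)*7/36 = 3527 - 1*(-7/36) = 3527 + 7/36 = 126979/36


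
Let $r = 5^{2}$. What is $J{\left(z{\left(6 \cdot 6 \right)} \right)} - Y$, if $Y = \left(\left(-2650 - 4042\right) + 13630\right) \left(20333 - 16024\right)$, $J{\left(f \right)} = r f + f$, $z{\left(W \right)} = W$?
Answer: $-29894906$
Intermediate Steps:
$r = 25$
$J{\left(f \right)} = 26 f$ ($J{\left(f \right)} = 25 f + f = 26 f$)
$Y = 29895842$ ($Y = \left(-6692 + 13630\right) 4309 = 6938 \cdot 4309 = 29895842$)
$J{\left(z{\left(6 \cdot 6 \right)} \right)} - Y = 26 \cdot 6 \cdot 6 - 29895842 = 26 \cdot 36 - 29895842 = 936 - 29895842 = -29894906$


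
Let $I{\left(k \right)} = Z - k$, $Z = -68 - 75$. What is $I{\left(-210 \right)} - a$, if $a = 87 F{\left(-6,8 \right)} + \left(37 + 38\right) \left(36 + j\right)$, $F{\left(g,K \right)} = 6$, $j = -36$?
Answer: $-455$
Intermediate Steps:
$Z = -143$ ($Z = -68 - 75 = -143$)
$a = 522$ ($a = 87 \cdot 6 + \left(37 + 38\right) \left(36 - 36\right) = 522 + 75 \cdot 0 = 522 + 0 = 522$)
$I{\left(k \right)} = -143 - k$
$I{\left(-210 \right)} - a = \left(-143 - -210\right) - 522 = \left(-143 + 210\right) - 522 = 67 - 522 = -455$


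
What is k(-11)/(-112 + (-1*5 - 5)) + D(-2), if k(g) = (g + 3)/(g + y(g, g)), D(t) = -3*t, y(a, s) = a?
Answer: 4024/671 ≈ 5.9970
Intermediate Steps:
k(g) = (3 + g)/(2*g) (k(g) = (g + 3)/(g + g) = (3 + g)/((2*g)) = (3 + g)*(1/(2*g)) = (3 + g)/(2*g))
k(-11)/(-112 + (-1*5 - 5)) + D(-2) = ((½)*(3 - 11)/(-11))/(-112 + (-1*5 - 5)) - 3*(-2) = ((½)*(-1/11)*(-8))/(-112 + (-5 - 5)) + 6 = 4/(11*(-112 - 10)) + 6 = (4/11)/(-122) + 6 = (4/11)*(-1/122) + 6 = -2/671 + 6 = 4024/671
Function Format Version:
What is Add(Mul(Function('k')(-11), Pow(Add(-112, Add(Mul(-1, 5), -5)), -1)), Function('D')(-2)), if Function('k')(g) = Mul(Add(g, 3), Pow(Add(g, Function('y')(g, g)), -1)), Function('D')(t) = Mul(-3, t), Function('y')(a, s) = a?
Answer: Rational(4024, 671) ≈ 5.9970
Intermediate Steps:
Function('k')(g) = Mul(Rational(1, 2), Pow(g, -1), Add(3, g)) (Function('k')(g) = Mul(Add(g, 3), Pow(Add(g, g), -1)) = Mul(Add(3, g), Pow(Mul(2, g), -1)) = Mul(Add(3, g), Mul(Rational(1, 2), Pow(g, -1))) = Mul(Rational(1, 2), Pow(g, -1), Add(3, g)))
Add(Mul(Function('k')(-11), Pow(Add(-112, Add(Mul(-1, 5), -5)), -1)), Function('D')(-2)) = Add(Mul(Mul(Rational(1, 2), Pow(-11, -1), Add(3, -11)), Pow(Add(-112, Add(Mul(-1, 5), -5)), -1)), Mul(-3, -2)) = Add(Mul(Mul(Rational(1, 2), Rational(-1, 11), -8), Pow(Add(-112, Add(-5, -5)), -1)), 6) = Add(Mul(Rational(4, 11), Pow(Add(-112, -10), -1)), 6) = Add(Mul(Rational(4, 11), Pow(-122, -1)), 6) = Add(Mul(Rational(4, 11), Rational(-1, 122)), 6) = Add(Rational(-2, 671), 6) = Rational(4024, 671)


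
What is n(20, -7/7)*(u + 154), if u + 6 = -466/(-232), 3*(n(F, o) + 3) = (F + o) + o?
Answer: 52203/116 ≈ 450.03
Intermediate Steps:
n(F, o) = -3 + F/3 + 2*o/3 (n(F, o) = -3 + ((F + o) + o)/3 = -3 + (F + 2*o)/3 = -3 + (F/3 + 2*o/3) = -3 + F/3 + 2*o/3)
u = -463/116 (u = -6 - 466/(-232) = -6 - 466*(-1/232) = -6 + 233/116 = -463/116 ≈ -3.9914)
n(20, -7/7)*(u + 154) = (-3 + (1/3)*20 + 2*(-7/7)/3)*(-463/116 + 154) = (-3 + 20/3 + 2*(-7*1/7)/3)*(17401/116) = (-3 + 20/3 + (2/3)*(-1))*(17401/116) = (-3 + 20/3 - 2/3)*(17401/116) = 3*(17401/116) = 52203/116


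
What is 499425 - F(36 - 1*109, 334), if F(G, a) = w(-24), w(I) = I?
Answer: 499449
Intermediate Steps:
F(G, a) = -24
499425 - F(36 - 1*109, 334) = 499425 - 1*(-24) = 499425 + 24 = 499449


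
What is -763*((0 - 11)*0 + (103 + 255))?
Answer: -273154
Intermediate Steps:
-763*((0 - 11)*0 + (103 + 255)) = -763*(-11*0 + 358) = -763*(0 + 358) = -763*358 = -273154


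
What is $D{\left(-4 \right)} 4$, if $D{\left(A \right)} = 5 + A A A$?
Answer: $-236$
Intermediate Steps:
$D{\left(A \right)} = 5 + A^{3}$ ($D{\left(A \right)} = 5 + A^{2} A = 5 + A^{3}$)
$D{\left(-4 \right)} 4 = \left(5 + \left(-4\right)^{3}\right) 4 = \left(5 - 64\right) 4 = \left(-59\right) 4 = -236$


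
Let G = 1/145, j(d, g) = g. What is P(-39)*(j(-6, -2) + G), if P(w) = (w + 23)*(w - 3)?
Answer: -194208/145 ≈ -1339.4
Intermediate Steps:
P(w) = (-3 + w)*(23 + w) (P(w) = (23 + w)*(-3 + w) = (-3 + w)*(23 + w))
G = 1/145 ≈ 0.0068966
P(-39)*(j(-6, -2) + G) = (-69 + (-39)**2 + 20*(-39))*(-2 + 1/145) = (-69 + 1521 - 780)*(-289/145) = 672*(-289/145) = -194208/145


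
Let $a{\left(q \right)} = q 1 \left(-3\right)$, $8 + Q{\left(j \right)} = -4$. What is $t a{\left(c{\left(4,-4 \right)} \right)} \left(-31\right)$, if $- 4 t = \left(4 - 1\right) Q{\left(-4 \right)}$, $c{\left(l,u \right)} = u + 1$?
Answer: $-2511$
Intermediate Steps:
$c{\left(l,u \right)} = 1 + u$
$Q{\left(j \right)} = -12$ ($Q{\left(j \right)} = -8 - 4 = -12$)
$t = 9$ ($t = - \frac{\left(4 - 1\right) \left(-12\right)}{4} = - \frac{3 \left(-12\right)}{4} = \left(- \frac{1}{4}\right) \left(-36\right) = 9$)
$a{\left(q \right)} = - 3 q$ ($a{\left(q \right)} = q \left(-3\right) = - 3 q$)
$t a{\left(c{\left(4,-4 \right)} \right)} \left(-31\right) = 9 \left(- 3 \left(1 - 4\right)\right) \left(-31\right) = 9 \left(\left(-3\right) \left(-3\right)\right) \left(-31\right) = 9 \cdot 9 \left(-31\right) = 81 \left(-31\right) = -2511$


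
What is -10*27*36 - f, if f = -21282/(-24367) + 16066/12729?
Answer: -3015490896760/310167543 ≈ -9722.1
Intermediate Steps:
f = 662378800/310167543 (f = -21282*(-1/24367) + 16066*(1/12729) = 21282/24367 + 16066/12729 = 662378800/310167543 ≈ 2.1356)
-10*27*36 - f = -10*27*36 - 1*662378800/310167543 = -270*36 - 662378800/310167543 = -9720 - 662378800/310167543 = -3015490896760/310167543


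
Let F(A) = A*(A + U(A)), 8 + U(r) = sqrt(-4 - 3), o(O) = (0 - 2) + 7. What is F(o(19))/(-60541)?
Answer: 15/60541 - 5*I*sqrt(7)/60541 ≈ 0.00024777 - 0.00021851*I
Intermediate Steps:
o(O) = 5 (o(O) = -2 + 7 = 5)
U(r) = -8 + I*sqrt(7) (U(r) = -8 + sqrt(-4 - 3) = -8 + sqrt(-7) = -8 + I*sqrt(7))
F(A) = A*(-8 + A + I*sqrt(7)) (F(A) = A*(A + (-8 + I*sqrt(7))) = A*(-8 + A + I*sqrt(7)))
F(o(19))/(-60541) = (5*(-8 + 5 + I*sqrt(7)))/(-60541) = (5*(-3 + I*sqrt(7)))*(-1/60541) = (-15 + 5*I*sqrt(7))*(-1/60541) = 15/60541 - 5*I*sqrt(7)/60541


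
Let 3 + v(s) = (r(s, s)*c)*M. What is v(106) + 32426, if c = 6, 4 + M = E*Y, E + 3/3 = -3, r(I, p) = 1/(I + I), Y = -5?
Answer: 1718443/53 ≈ 32423.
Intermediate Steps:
r(I, p) = 1/(2*I)
E = -4 (E = -1 - 3 = -4)
M = 16 (M = -4 - 4*(-5) = -4 + 20 = 16)
v(s) = -3 + 48/s (v(s) = -3 + ((1/(2*s))*6)*16 = -3 + (3/s)*16 = -3 + 48/s)
v(106) + 32426 = (-3 + 48/106) + 32426 = (-3 + 48*(1/106)) + 32426 = (-3 + 24/53) + 32426 = -135/53 + 32426 = 1718443/53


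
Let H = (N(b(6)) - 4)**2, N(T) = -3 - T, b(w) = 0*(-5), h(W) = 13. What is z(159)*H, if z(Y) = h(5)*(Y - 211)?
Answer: -33124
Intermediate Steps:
b(w) = 0
z(Y) = -2743 + 13*Y (z(Y) = 13*(Y - 211) = 13*(-211 + Y) = -2743 + 13*Y)
H = 49 (H = ((-3 - 1*0) - 4)**2 = ((-3 + 0) - 4)**2 = (-3 - 4)**2 = (-7)**2 = 49)
z(159)*H = (-2743 + 13*159)*49 = (-2743 + 2067)*49 = -676*49 = -33124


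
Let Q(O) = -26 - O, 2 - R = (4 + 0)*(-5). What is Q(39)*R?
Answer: -1430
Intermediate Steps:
R = 22 (R = 2 - (4 + 0)*(-5) = 2 - 4*(-5) = 2 - 1*(-20) = 2 + 20 = 22)
Q(39)*R = (-26 - 1*39)*22 = (-26 - 39)*22 = -65*22 = -1430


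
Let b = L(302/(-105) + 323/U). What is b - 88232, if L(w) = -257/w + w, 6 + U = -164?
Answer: -18573978469/210630 ≈ -88183.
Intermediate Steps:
U = -170 (U = -6 - 164 = -170)
L(w) = w - 257/w
b = 10327691/210630 (b = (302/(-105) + 323/(-170)) - 257/(302/(-105) + 323/(-170)) = (302*(-1/105) + 323*(-1/170)) - 257/(302*(-1/105) + 323*(-1/170)) = (-302/105 - 19/10) - 257/(-302/105 - 19/10) = -1003/210 - 257/(-1003/210) = -1003/210 - 257*(-210/1003) = -1003/210 + 53970/1003 = 10327691/210630 ≈ 49.032)
b - 88232 = 10327691/210630 - 88232 = -18573978469/210630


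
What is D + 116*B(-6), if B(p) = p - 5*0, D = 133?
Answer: -563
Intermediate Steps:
B(p) = p (B(p) = p + 0 = p)
D + 116*B(-6) = 133 + 116*(-6) = 133 - 696 = -563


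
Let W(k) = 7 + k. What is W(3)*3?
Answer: 30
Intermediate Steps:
W(3)*3 = (7 + 3)*3 = 10*3 = 30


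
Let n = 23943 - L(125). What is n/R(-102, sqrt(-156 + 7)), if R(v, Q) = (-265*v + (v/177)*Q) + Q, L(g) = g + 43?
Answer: 89480949930/101731657841 - 1402725*I*sqrt(149)/101731657841 ≈ 0.87958 - 0.00016831*I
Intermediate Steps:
L(g) = 43 + g
R(v, Q) = Q - 265*v + Q*v/177 (R(v, Q) = (-265*v + (v*(1/177))*Q) + Q = (-265*v + (v/177)*Q) + Q = (-265*v + Q*v/177) + Q = Q - 265*v + Q*v/177)
n = 23775 (n = 23943 - (43 + 125) = 23943 - 1*168 = 23943 - 168 = 23775)
n/R(-102, sqrt(-156 + 7)) = 23775/(sqrt(-156 + 7) - 265*(-102) + (1/177)*sqrt(-156 + 7)*(-102)) = 23775/(sqrt(-149) + 27030 + (1/177)*sqrt(-149)*(-102)) = 23775/(I*sqrt(149) + 27030 + (1/177)*(I*sqrt(149))*(-102)) = 23775/(I*sqrt(149) + 27030 - 34*I*sqrt(149)/59) = 23775/(27030 + 25*I*sqrt(149)/59)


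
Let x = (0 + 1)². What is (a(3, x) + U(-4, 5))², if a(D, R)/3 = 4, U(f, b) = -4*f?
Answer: 784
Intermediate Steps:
x = 1 (x = 1² = 1)
a(D, R) = 12 (a(D, R) = 3*4 = 12)
(a(3, x) + U(-4, 5))² = (12 - 4*(-4))² = (12 + 16)² = 28² = 784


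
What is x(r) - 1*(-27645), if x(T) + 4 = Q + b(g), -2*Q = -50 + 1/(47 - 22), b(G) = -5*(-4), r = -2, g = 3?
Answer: 1384299/50 ≈ 27686.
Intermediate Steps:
b(G) = 20
Q = 1249/50 (Q = -(-50 + 1/(47 - 22))/2 = -(-50 + 1/25)/2 = -1/2*(-1249/25) = 1249/50 ≈ 24.980)
x(T) = 2049/50 (x(T) = -4 + (1249/50 + 20) = -4 + 2249/50 = 2049/50)
x(r) - 1*(-27645) = 2049/50 - 1*(-27645) = 2049/50 + 27645 = 1384299/50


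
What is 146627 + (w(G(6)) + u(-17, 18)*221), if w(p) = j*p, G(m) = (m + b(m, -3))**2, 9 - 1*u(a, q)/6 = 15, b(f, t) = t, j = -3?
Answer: 138644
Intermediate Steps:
u(a, q) = -36 (u(a, q) = 54 - 6*15 = 54 - 90 = -36)
G(m) = (-3 + m)**2 (G(m) = (m - 3)**2 = (-3 + m)**2)
w(p) = -3*p
146627 + (w(G(6)) + u(-17, 18)*221) = 146627 + (-3*(-3 + 6)**2 - 36*221) = 146627 + (-3*3**2 - 7956) = 146627 + (-3*9 - 7956) = 146627 + (-27 - 7956) = 146627 - 7983 = 138644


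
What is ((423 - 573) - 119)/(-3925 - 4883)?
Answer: 269/8808 ≈ 0.030540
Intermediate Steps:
((423 - 573) - 119)/(-3925 - 4883) = (-150 - 119)/(-8808) = -269*(-1/8808) = 269/8808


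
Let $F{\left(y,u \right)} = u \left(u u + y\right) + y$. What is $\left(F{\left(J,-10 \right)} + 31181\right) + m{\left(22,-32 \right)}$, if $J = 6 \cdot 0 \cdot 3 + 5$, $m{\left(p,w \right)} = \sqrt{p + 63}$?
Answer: $30136 + \sqrt{85} \approx 30145.0$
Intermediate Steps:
$m{\left(p,w \right)} = \sqrt{63 + p}$
$J = 5$ ($J = 0 \cdot 3 + 5 = 0 + 5 = 5$)
$F{\left(y,u \right)} = y + u \left(y + u^{2}\right)$ ($F{\left(y,u \right)} = u \left(u^{2} + y\right) + y = u \left(y + u^{2}\right) + y = y + u \left(y + u^{2}\right)$)
$\left(F{\left(J,-10 \right)} + 31181\right) + m{\left(22,-32 \right)} = \left(\left(5 + \left(-10\right)^{3} - 50\right) + 31181\right) + \sqrt{63 + 22} = \left(\left(5 - 1000 - 50\right) + 31181\right) + \sqrt{85} = \left(-1045 + 31181\right) + \sqrt{85} = 30136 + \sqrt{85}$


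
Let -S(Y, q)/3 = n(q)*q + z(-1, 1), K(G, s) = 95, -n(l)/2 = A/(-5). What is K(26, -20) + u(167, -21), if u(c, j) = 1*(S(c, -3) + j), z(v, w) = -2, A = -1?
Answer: 382/5 ≈ 76.400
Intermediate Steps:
n(l) = -⅖ (n(l) = -(-2)/(-5) = -(-2)*(-1)/5 = -2*⅕ = -⅖)
S(Y, q) = 6 + 6*q/5 (S(Y, q) = -3*(-2*q/5 - 2) = -3*(-2 - 2*q/5) = 6 + 6*q/5)
u(c, j) = 12/5 + j (u(c, j) = 1*((6 + (6/5)*(-3)) + j) = 1*((6 - 18/5) + j) = 1*(12/5 + j) = 12/5 + j)
K(26, -20) + u(167, -21) = 95 + (12/5 - 21) = 95 - 93/5 = 382/5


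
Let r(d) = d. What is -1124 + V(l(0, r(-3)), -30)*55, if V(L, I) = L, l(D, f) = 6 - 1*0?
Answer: -794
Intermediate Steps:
l(D, f) = 6 (l(D, f) = 6 + 0 = 6)
-1124 + V(l(0, r(-3)), -30)*55 = -1124 + 6*55 = -1124 + 330 = -794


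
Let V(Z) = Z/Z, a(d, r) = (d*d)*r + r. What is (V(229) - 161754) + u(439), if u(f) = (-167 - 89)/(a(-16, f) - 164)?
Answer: -18222931483/112659 ≈ -1.6175e+5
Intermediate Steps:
a(d, r) = r + r*d² (a(d, r) = d²*r + r = r*d² + r = r + r*d²)
u(f) = -256/(-164 + 257*f) (u(f) = (-167 - 89)/(f*(1 + (-16)²) - 164) = -256/(f*(1 + 256) - 164) = -256/(f*257 - 164) = -256/(257*f - 164) = -256/(-164 + 257*f))
V(Z) = 1
(V(229) - 161754) + u(439) = (1 - 161754) - 256/(-164 + 257*439) = -161753 - 256/(-164 + 112823) = -161753 - 256/112659 = -18222931483/112659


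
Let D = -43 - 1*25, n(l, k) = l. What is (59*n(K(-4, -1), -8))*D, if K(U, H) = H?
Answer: 4012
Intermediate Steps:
D = -68 (D = -43 - 25 = -68)
(59*n(K(-4, -1), -8))*D = (59*(-1))*(-68) = -59*(-68) = 4012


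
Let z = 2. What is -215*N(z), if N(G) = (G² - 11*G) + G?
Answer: 3440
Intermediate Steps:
N(G) = G² - 10*G
-215*N(z) = -215*2*(-10 + 2) = -215*2*(-8) = -215*(-16) = -1*(-3440) = 3440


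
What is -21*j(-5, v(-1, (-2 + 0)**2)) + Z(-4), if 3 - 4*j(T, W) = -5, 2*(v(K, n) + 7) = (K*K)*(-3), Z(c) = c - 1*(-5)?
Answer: -41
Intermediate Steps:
Z(c) = 5 + c (Z(c) = c + 5 = 5 + c)
v(K, n) = -7 - 3*K**2/2 (v(K, n) = -7 + ((K*K)*(-3))/2 = -7 + (K**2*(-3))/2 = -7 + (-3*K**2)/2 = -7 - 3*K**2/2)
j(T, W) = 2 (j(T, W) = 3/4 - 1/4*(-5) = 3/4 + 5/4 = 2)
-21*j(-5, v(-1, (-2 + 0)**2)) + Z(-4) = -21*2 + (5 - 4) = -42 + 1 = -41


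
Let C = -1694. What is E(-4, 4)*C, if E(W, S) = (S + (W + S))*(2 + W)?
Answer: 13552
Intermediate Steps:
E(W, S) = (2 + W)*(W + 2*S) (E(W, S) = (S + (S + W))*(2 + W) = (W + 2*S)*(2 + W) = (2 + W)*(W + 2*S))
E(-4, 4)*C = ((-4)**2 + 2*(-4) + 4*4 + 2*4*(-4))*(-1694) = (16 - 8 + 16 - 32)*(-1694) = -8*(-1694) = 13552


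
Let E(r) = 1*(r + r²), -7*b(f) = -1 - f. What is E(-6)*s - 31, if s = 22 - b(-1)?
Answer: 629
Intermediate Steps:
b(f) = ⅐ + f/7 (b(f) = -(-1 - f)/7 = ⅐ + f/7)
E(r) = r + r²
s = 22 (s = 22 - (⅐ + (⅐)*(-1)) = 22 - (⅐ - ⅐) = 22 - 1*0 = 22 + 0 = 22)
E(-6)*s - 31 = -6*(1 - 6)*22 - 31 = -6*(-5)*22 - 31 = 30*22 - 31 = 660 - 31 = 629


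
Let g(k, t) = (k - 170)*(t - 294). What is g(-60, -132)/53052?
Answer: 8165/4421 ≈ 1.8469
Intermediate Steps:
g(k, t) = (-294 + t)*(-170 + k) (g(k, t) = (-170 + k)*(-294 + t) = (-294 + t)*(-170 + k))
g(-60, -132)/53052 = (49980 - 294*(-60) - 170*(-132) - 60*(-132))/53052 = (49980 + 17640 + 22440 + 7920)*(1/53052) = 97980*(1/53052) = 8165/4421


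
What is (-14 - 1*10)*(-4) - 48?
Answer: 48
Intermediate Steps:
(-14 - 1*10)*(-4) - 48 = (-14 - 10)*(-4) - 48 = -24*(-4) - 48 = 96 - 48 = 48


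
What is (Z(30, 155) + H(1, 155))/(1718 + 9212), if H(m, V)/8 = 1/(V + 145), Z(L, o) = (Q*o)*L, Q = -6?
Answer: -1046249/409875 ≈ -2.5526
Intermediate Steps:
Z(L, o) = -6*L*o (Z(L, o) = (-6*o)*L = -6*L*o)
H(m, V) = 8/(145 + V) (H(m, V) = 8/(V + 145) = 8/(145 + V))
(Z(30, 155) + H(1, 155))/(1718 + 9212) = (-6*30*155 + 8/(145 + 155))/(1718 + 9212) = (-27900 + 8/300)/10930 = (-27900 + 8*(1/300))*(1/10930) = (-27900 + 2/75)*(1/10930) = -2092498/75*1/10930 = -1046249/409875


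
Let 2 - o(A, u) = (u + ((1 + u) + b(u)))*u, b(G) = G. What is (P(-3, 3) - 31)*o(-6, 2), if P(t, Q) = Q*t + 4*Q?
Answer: 336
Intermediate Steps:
P(t, Q) = 4*Q + Q*t
o(A, u) = 2 - u*(1 + 3*u) (o(A, u) = 2 - (u + ((1 + u) + u))*u = 2 - (u + (1 + 2*u))*u = 2 - (1 + 3*u)*u = 2 - u*(1 + 3*u))
(P(-3, 3) - 31)*o(-6, 2) = (3*(4 - 3) - 31)*(2 - 1*2 - 3*2**2) = (3*1 - 31)*(2 - 2 - 3*4) = (3 - 31)*(2 - 2 - 12) = -28*(-12) = 336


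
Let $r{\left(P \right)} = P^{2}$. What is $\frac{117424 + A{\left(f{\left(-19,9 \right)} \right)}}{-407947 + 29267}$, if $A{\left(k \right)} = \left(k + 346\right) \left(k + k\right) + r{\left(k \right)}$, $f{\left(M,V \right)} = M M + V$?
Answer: $- \frac{196041}{94670} \approx -2.0708$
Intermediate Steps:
$f{\left(M,V \right)} = V + M^{2}$ ($f{\left(M,V \right)} = M^{2} + V = V + M^{2}$)
$A{\left(k \right)} = k^{2} + 2 k \left(346 + k\right)$ ($A{\left(k \right)} = \left(k + 346\right) \left(k + k\right) + k^{2} = \left(346 + k\right) 2 k + k^{2} = 2 k \left(346 + k\right) + k^{2} = k^{2} + 2 k \left(346 + k\right)$)
$\frac{117424 + A{\left(f{\left(-19,9 \right)} \right)}}{-407947 + 29267} = \frac{117424 + \left(9 + \left(-19\right)^{2}\right) \left(692 + 3 \left(9 + \left(-19\right)^{2}\right)\right)}{-407947 + 29267} = \frac{117424 + \left(9 + 361\right) \left(692 + 3 \left(9 + 361\right)\right)}{-378680} = \left(117424 + 370 \left(692 + 3 \cdot 370\right)\right) \left(- \frac{1}{378680}\right) = \left(117424 + 370 \left(692 + 1110\right)\right) \left(- \frac{1}{378680}\right) = \left(117424 + 370 \cdot 1802\right) \left(- \frac{1}{378680}\right) = \left(117424 + 666740\right) \left(- \frac{1}{378680}\right) = 784164 \left(- \frac{1}{378680}\right) = - \frac{196041}{94670}$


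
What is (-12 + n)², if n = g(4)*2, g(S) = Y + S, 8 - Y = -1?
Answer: 196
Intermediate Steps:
Y = 9 (Y = 8 - 1*(-1) = 8 + 1 = 9)
g(S) = 9 + S
n = 26 (n = (9 + 4)*2 = 13*2 = 26)
(-12 + n)² = (-12 + 26)² = 14² = 196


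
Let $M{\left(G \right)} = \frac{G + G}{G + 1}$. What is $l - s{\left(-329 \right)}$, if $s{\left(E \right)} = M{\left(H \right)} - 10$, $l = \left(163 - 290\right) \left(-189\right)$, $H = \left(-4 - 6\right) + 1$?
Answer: $\frac{96043}{4} \approx 24011.0$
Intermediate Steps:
$H = -9$ ($H = -10 + 1 = -9$)
$M{\left(G \right)} = \frac{2 G}{1 + G}$
$l = 24003$ ($l = \left(-127\right) \left(-189\right) = 24003$)
$s{\left(E \right)} = - \frac{31}{4}$ ($s{\left(E \right)} = 2 \left(-9\right) \frac{1}{1 - 9} - 10 = 2 \left(-9\right) \frac{1}{-8} - 10 = 2 \left(-9\right) \left(- \frac{1}{8}\right) - 10 = \frac{9}{4} - 10 = - \frac{31}{4}$)
$l - s{\left(-329 \right)} = 24003 - - \frac{31}{4} = 24003 + \frac{31}{4} = \frac{96043}{4}$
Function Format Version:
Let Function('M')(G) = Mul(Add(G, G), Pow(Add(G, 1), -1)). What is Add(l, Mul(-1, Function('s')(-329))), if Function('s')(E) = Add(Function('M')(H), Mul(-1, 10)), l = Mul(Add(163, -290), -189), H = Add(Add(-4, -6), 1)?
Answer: Rational(96043, 4) ≈ 24011.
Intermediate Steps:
H = -9 (H = Add(-10, 1) = -9)
Function('M')(G) = Mul(2, G, Pow(Add(1, G), -1)) (Function('M')(G) = Mul(Mul(2, G), Pow(Add(1, G), -1)) = Mul(2, G, Pow(Add(1, G), -1)))
l = 24003 (l = Mul(-127, -189) = 24003)
Function('s')(E) = Rational(-31, 4) (Function('s')(E) = Add(Mul(2, -9, Pow(Add(1, -9), -1)), Mul(-1, 10)) = Add(Mul(2, -9, Pow(-8, -1)), -10) = Add(Mul(2, -9, Rational(-1, 8)), -10) = Add(Rational(9, 4), -10) = Rational(-31, 4))
Add(l, Mul(-1, Function('s')(-329))) = Add(24003, Mul(-1, Rational(-31, 4))) = Add(24003, Rational(31, 4)) = Rational(96043, 4)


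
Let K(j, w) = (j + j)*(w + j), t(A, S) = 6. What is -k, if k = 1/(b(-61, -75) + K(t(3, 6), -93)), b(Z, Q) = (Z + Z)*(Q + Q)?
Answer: -1/17256 ≈ -5.7951e-5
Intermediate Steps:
K(j, w) = 2*j*(j + w) (K(j, w) = (2*j)*(j + w) = 2*j*(j + w))
b(Z, Q) = 4*Q*Z (b(Z, Q) = (2*Z)*(2*Q) = 4*Q*Z)
k = 1/17256 (k = 1/(4*(-75)*(-61) + 2*6*(6 - 93)) = 1/(18300 + 2*6*(-87)) = 1/(18300 - 1044) = 1/17256 ≈ 5.7951e-5)
-k = -1*1/17256 = -1/17256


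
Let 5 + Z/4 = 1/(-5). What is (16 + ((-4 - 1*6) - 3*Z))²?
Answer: 116964/25 ≈ 4678.6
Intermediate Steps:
Z = -104/5 (Z = -20 + 4/(-5) = -20 + 4*(-⅕) = -20 - ⅘ = -104/5 ≈ -20.800)
(16 + ((-4 - 1*6) - 3*Z))² = (16 + ((-4 - 1*6) - 3*(-104/5)))² = (16 + ((-4 - 6) + 312/5))² = (16 + (-10 + 312/5))² = (16 + 262/5)² = (342/5)² = 116964/25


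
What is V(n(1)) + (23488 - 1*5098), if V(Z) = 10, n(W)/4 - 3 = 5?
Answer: 18400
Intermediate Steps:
n(W) = 32 (n(W) = 12 + 4*5 = 12 + 20 = 32)
V(n(1)) + (23488 - 1*5098) = 10 + (23488 - 1*5098) = 10 + (23488 - 5098) = 10 + 18390 = 18400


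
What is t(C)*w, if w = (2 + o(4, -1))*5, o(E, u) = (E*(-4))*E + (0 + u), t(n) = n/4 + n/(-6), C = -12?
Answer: 315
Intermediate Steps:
t(n) = n/12 (t(n) = n*(¼) + n*(-⅙) = n/4 - n/6 = n/12)
o(E, u) = u - 4*E² (o(E, u) = (-4*E)*E + u = -4*E² + u = u - 4*E²)
w = -315 (w = (2 + (-1 - 4*4²))*5 = (2 + (-1 - 4*16))*5 = (2 + (-1 - 64))*5 = (2 - 65)*5 = -63*5 = -315)
t(C)*w = ((1/12)*(-12))*(-315) = -1*(-315) = 315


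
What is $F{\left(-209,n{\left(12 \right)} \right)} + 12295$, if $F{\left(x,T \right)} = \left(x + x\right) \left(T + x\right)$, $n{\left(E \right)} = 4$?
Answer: $97985$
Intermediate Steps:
$F{\left(x,T \right)} = 2 x \left(T + x\right)$
$F{\left(-209,n{\left(12 \right)} \right)} + 12295 = 2 \left(-209\right) \left(4 - 209\right) + 12295 = 2 \left(-209\right) \left(-205\right) + 12295 = 85690 + 12295 = 97985$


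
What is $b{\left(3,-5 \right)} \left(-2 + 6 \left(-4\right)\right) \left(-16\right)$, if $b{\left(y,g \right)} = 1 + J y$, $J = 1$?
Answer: $1664$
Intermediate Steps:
$b{\left(y,g \right)} = 1 + y$ ($b{\left(y,g \right)} = 1 + 1 y = 1 + y$)
$b{\left(3,-5 \right)} \left(-2 + 6 \left(-4\right)\right) \left(-16\right) = \left(1 + 3\right) \left(-2 + 6 \left(-4\right)\right) \left(-16\right) = 4 \left(-2 - 24\right) \left(-16\right) = 4 \left(-26\right) \left(-16\right) = \left(-104\right) \left(-16\right) = 1664$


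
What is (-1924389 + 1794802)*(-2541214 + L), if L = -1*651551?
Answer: 413740838055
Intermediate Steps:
L = -651551
(-1924389 + 1794802)*(-2541214 + L) = (-1924389 + 1794802)*(-2541214 - 651551) = -129587*(-3192765) = 413740838055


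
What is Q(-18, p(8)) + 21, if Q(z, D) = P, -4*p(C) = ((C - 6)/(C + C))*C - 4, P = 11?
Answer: 32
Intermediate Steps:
p(C) = 7/4 - C/8 (p(C) = -(((C - 6)/(C + C))*C - 4)/4 = -(((-6 + C)/((2*C)))*C - 4)/4 = -(((-6 + C)*(1/(2*C)))*C - 4)/4 = -(((-6 + C)/(2*C))*C - 4)/4 = -((-3 + C/2) - 4)/4 = -(-7 + C/2)/4 = 7/4 - C/8)
Q(z, D) = 11
Q(-18, p(8)) + 21 = 11 + 21 = 32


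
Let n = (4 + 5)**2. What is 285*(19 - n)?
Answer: -17670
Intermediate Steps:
n = 81 (n = 9**2 = 81)
285*(19 - n) = 285*(19 - 1*81) = 285*(19 - 81) = 285*(-62) = -17670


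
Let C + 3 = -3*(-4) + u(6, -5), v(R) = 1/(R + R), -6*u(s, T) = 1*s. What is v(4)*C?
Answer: 1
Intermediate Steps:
u(s, T) = -s/6
v(R) = 1/(2*R)
C = 8 (C = -3 + (-3*(-4) - ⅙*6) = -3 + (12 - 1) = -3 + 11 = 8)
v(4)*C = ((½)/4)*8 = ((½)*(¼))*8 = (⅛)*8 = 1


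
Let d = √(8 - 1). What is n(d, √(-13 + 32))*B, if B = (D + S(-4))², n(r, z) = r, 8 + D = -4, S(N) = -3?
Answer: 225*√7 ≈ 595.29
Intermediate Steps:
d = √7 ≈ 2.6458
D = -12 (D = -8 - 4 = -12)
B = 225 (B = (-12 - 3)² = (-15)² = 225)
n(d, √(-13 + 32))*B = √7*225 = 225*√7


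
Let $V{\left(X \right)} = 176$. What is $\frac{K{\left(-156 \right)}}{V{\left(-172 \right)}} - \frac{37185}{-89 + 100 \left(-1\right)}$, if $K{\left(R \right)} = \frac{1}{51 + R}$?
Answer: $\frac{10907597}{55440} \approx 196.75$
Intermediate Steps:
$\frac{K{\left(-156 \right)}}{V{\left(-172 \right)}} - \frac{37185}{-89 + 100 \left(-1\right)} = \frac{1}{\left(51 - 156\right) 176} - \frac{37185}{-89 + 100 \left(-1\right)} = \frac{1}{-105} \cdot \frac{1}{176} - \frac{37185}{-89 - 100} = \left(- \frac{1}{105}\right) \frac{1}{176} - \frac{37185}{-189} = - \frac{1}{18480} - - \frac{12395}{63} = - \frac{1}{18480} + \frac{12395}{63} = \frac{10907597}{55440}$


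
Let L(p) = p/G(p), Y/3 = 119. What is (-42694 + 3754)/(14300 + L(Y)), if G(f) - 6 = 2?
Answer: -311520/114757 ≈ -2.7146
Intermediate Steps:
Y = 357 (Y = 3*119 = 357)
G(f) = 8 (G(f) = 6 + 2 = 8)
L(p) = p/8
(-42694 + 3754)/(14300 + L(Y)) = (-42694 + 3754)/(14300 + (⅛)*357) = -38940/(14300 + 357/8) = -38940/114757/8 = -38940*8/114757 = -311520/114757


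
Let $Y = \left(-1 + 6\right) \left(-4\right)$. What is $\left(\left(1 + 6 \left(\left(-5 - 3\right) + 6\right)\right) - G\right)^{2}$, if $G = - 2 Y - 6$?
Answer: $2025$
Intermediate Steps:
$Y = -20$ ($Y = 5 \left(-4\right) = -20$)
$G = 34$ ($G = \left(-2\right) \left(-20\right) - 6 = 40 - 6 = 34$)
$\left(\left(1 + 6 \left(\left(-5 - 3\right) + 6\right)\right) - G\right)^{2} = \left(\left(1 + 6 \left(\left(-5 - 3\right) + 6\right)\right) - 34\right)^{2} = \left(\left(1 + 6 \left(-8 + 6\right)\right) - 34\right)^{2} = \left(\left(1 + 6 \left(-2\right)\right) - 34\right)^{2} = \left(\left(1 - 12\right) - 34\right)^{2} = \left(-11 - 34\right)^{2} = \left(-45\right)^{2} = 2025$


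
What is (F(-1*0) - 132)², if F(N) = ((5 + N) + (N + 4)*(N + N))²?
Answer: 11449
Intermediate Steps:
F(N) = (5 + N + 2*N*(4 + N))² (F(N) = ((5 + N) + (4 + N)*(2*N))² = ((5 + N) + 2*N*(4 + N))² = (5 + N + 2*N*(4 + N))²)
(F(-1*0) - 132)² = ((5 + 2*(-1*0)² + 9*(-1*0))² - 132)² = ((5 + 2*0² + 9*0)² - 132)² = ((5 + 2*0 + 0)² - 132)² = ((5 + 0 + 0)² - 132)² = (5² - 132)² = (25 - 132)² = (-107)² = 11449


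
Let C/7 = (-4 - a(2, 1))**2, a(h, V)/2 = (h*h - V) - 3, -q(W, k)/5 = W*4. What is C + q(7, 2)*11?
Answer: -1428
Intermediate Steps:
q(W, k) = -20*W (q(W, k) = -5*W*4 = -20*W)
a(h, V) = -6 - 2*V + 2*h**2 (a(h, V) = 2*((h*h - V) - 3) = 2*((h**2 - V) - 3) = 2*(-3 + h**2 - V) = -6 - 2*V + 2*h**2)
C = 112 (C = 7*(-4 - (-6 - 2*1 + 2*2**2))**2 = 7*(-4 - (-6 - 2 + 2*4))**2 = 7*(-4 - (-6 - 2 + 8))**2 = 7*(-4 - 1*0)**2 = 7*(-4 + 0)**2 = 7*(-4)**2 = 7*16 = 112)
C + q(7, 2)*11 = 112 - 20*7*11 = 112 - 140*11 = 112 - 1540 = -1428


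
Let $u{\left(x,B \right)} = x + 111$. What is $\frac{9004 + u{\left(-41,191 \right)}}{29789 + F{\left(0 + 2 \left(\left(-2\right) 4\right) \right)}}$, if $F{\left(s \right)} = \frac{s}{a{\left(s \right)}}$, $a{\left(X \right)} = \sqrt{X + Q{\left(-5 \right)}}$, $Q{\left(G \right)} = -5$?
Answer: $\frac{5676413106}{18635075197} - \frac{145184 i \sqrt{21}}{18635075197} \approx 0.30461 - 3.5702 \cdot 10^{-5} i$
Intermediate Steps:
$u{\left(x,B \right)} = 111 + x$
$a{\left(X \right)} = \sqrt{-5 + X}$ ($a{\left(X \right)} = \sqrt{X - 5} = \sqrt{-5 + X}$)
$F{\left(s \right)} = \frac{s}{\sqrt{-5 + s}}$
$\frac{9004 + u{\left(-41,191 \right)}}{29789 + F{\left(0 + 2 \left(\left(-2\right) 4\right) \right)}} = \frac{9004 + \left(111 - 41\right)}{29789 + \frac{0 + 2 \left(\left(-2\right) 4\right)}{\sqrt{-5 + \left(0 + 2 \left(\left(-2\right) 4\right)\right)}}} = \frac{9004 + 70}{29789 + \frac{0 + 2 \left(-8\right)}{\sqrt{-5 + \left(0 + 2 \left(-8\right)\right)}}} = \frac{9074}{29789 + \frac{0 - 16}{\sqrt{-5 + \left(0 - 16\right)}}} = \frac{9074}{29789 - \frac{16}{\sqrt{-5 - 16}}} = \frac{9074}{29789 - \frac{16}{i \sqrt{21}}} = \frac{9074}{29789 - 16 \left(- \frac{i \sqrt{21}}{21}\right)} = \frac{9074}{29789 + \frac{16 i \sqrt{21}}{21}}$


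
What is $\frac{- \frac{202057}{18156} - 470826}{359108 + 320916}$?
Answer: $- \frac{8548518913}{12346515744} \approx -0.69238$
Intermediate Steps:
$\frac{- \frac{202057}{18156} - 470826}{359108 + 320916} = \frac{\left(-202057\right) \frac{1}{18156} - 470826}{680024} = \left(- \frac{202057}{18156} - 470826\right) \frac{1}{680024} = \left(- \frac{8548518913}{18156}\right) \frac{1}{680024} = - \frac{8548518913}{12346515744}$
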